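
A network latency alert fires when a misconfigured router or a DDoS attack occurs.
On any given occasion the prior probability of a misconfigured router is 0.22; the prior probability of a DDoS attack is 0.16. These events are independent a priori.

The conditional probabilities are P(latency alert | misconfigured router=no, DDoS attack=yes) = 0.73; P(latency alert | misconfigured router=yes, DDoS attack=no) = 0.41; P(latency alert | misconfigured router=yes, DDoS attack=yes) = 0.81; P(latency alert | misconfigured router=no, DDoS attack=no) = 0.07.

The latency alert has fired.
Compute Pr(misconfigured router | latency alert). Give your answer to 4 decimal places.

By total probability over the 4 (misconfigured router, DDoS attack) configurations:
  P(latency alert) = 0.07·0.78·0.84 + 0.73·0.78·0.16 + 0.41·0.22·0.84 + 0.81·0.22·0.16
        = 0.045864 + 0.091104 + 0.075768 + 0.028512 = 0.241248
The terms with misconfigured router present sum to 0.104280, so
  P(misconfigured router | latency alert) = 0.104280 / 0.241248 ≈ 0.4323

Pr(misconfigured router | latency alert) ≈ 0.4323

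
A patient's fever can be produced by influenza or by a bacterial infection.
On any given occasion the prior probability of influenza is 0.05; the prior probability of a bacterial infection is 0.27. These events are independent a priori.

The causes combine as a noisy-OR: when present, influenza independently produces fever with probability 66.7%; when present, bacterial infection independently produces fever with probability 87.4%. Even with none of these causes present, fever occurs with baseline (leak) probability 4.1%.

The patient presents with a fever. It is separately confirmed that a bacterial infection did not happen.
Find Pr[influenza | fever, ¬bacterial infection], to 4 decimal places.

Under noisy-OR, P(fever | causes) = 1 − (1−0.041)·∏(1−qᵢ) over the active causes.
P(fever | ¬bacterial infection) = 0.041*0.95 + 0.680653*0.05 = 0.038950 + 0.034033 = 0.072983
Restricting to configurations with influenza present: 0.680653*0.05 = 0.034033.
P(influenza | fever, ¬bacterial infection) = 0.034033 / 0.072983 ≈ 0.4663

Pr[influenza | fever, ¬bacterial infection] ≈ 0.4663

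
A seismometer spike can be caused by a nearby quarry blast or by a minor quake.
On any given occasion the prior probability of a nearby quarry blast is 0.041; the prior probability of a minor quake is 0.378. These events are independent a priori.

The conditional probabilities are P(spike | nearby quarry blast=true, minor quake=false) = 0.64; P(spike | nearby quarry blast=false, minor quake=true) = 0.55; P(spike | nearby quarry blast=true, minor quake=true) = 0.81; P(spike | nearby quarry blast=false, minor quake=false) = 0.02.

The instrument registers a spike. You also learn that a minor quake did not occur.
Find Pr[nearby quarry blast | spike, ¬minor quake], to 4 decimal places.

Numerator (weight on configurations with nearby quarry blast): 0.64×0.041 = 0.026240
Normalizer over all consistent configurations: 0.02×0.959 + 0.64×0.041 = 0.045420
P(nearby quarry blast | spike, ¬minor quake) = 0.026240/0.045420 ≈ 0.5777

Pr[nearby quarry blast | spike, ¬minor quake] ≈ 0.5777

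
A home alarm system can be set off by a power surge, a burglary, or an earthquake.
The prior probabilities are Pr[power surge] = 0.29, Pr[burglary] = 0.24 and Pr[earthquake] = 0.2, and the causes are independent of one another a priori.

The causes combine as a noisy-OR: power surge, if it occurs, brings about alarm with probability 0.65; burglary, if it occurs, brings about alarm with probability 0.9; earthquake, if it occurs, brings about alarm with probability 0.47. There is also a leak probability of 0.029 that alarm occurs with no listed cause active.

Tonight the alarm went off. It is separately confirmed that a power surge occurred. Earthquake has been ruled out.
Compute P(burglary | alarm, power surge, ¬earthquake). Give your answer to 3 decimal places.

Under noisy-OR, P(alarm | causes) = 1 − (1−0.029)·∏(1−qᵢ) over the active causes.
P(alarm | power surge, ¬earthquake) = 0.66015×0.76 + 0.966015×0.24 = 0.501714 + 0.231844 = 0.733558
Restricting to configurations with burglary present: 0.966015×0.24 = 0.231844.
P(burglary | alarm, power surge, ¬earthquake) = 0.231844 / 0.733558 ≈ 0.316

P(burglary | alarm, power surge, ¬earthquake) ≈ 0.316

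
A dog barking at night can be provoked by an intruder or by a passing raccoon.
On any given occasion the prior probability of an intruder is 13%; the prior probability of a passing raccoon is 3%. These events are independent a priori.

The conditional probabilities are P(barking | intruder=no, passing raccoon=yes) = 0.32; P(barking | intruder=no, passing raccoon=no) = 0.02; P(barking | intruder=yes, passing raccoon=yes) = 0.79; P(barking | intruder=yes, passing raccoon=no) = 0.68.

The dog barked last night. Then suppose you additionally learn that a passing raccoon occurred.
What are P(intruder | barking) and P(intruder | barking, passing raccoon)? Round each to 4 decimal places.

For the numerator, keep only intruder=true terms: 0.085748 + 0.003081 = 0.088829
Normalizer over all consistent configurations: 0.02×0.87×0.97 + 0.32×0.87×0.03 + 0.68×0.13×0.97 + 0.79×0.13×0.03 = 0.114059
Posterior = 0.088829 / 0.114059 ≈ 0.7788

Now also conditioning on passing raccoon=true:
P(barking | passing raccoon) = 0.32*0.87 + 0.79*0.13 = 0.278400 + 0.102700 = 0.381100
Restricting to configurations with intruder present: 0.79*0.13 = 0.102700.
Hence the posterior is 0.102700/0.381100 ≈ 0.2695.

P(intruder | barking) ≈ 0.7788; P(intruder | barking, passing raccoon) ≈ 0.2695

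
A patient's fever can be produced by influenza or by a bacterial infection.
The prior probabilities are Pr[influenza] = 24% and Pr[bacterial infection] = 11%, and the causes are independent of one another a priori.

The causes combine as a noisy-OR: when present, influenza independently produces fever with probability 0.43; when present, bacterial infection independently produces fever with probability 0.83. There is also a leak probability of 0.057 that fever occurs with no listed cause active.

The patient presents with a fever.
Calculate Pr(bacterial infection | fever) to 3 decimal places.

Under noisy-OR, P(fever | causes) = 1 − (1−0.057)·∏(1−qᵢ) over the active causes.
P(fever) = 0.057·0.76·0.89 + 0.83969·0.76·0.11 + 0.46249·0.24·0.89 + 0.908623·0.24·0.11 = 0.038555 + 0.070198 + 0.098788 + 0.023988 = 0.231529
Of this, 0.094186 comes from 0.070198 + 0.023988 (the bacterial infection=true cases).
So P(bacterial infection | fever) = 0.094186/0.231529 ≈ 0.407.

Pr(bacterial infection | fever) ≈ 0.407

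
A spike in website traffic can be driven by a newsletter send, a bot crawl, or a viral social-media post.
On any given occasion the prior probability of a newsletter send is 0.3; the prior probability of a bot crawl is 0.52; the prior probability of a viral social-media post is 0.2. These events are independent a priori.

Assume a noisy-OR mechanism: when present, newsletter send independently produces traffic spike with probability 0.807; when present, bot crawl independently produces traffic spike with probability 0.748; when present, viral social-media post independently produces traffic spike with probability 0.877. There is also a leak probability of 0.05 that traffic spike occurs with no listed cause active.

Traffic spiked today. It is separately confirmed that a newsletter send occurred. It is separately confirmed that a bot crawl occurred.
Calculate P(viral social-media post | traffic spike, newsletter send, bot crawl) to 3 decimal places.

P(viral social-media post | traffic spike, newsletter send, bot crawl) ≈ 0.207

Under noisy-OR, P(traffic spike | causes) = 1 − (1−0.05)·∏(1−qᵢ) over the active causes.
By total probability over both values of viral social-media post:
  P(traffic spike | newsletter send, bot crawl) = 0.953796×0.8 + 0.994317×0.2
        = 0.763037 + 0.198863 = 0.961900
The terms with viral social-media post present sum to 0.198863, so
  P(viral social-media post | traffic spike, newsletter send, bot crawl) = 0.198863 / 0.961900 ≈ 0.207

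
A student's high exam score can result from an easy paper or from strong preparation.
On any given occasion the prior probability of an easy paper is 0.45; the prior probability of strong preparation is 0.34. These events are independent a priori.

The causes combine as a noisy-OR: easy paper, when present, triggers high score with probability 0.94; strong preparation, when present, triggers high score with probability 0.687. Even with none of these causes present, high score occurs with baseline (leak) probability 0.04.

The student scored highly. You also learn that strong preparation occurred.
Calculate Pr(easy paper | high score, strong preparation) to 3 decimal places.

Pr(easy paper | high score, strong preparation) ≈ 0.535

Under noisy-OR, P(high score | causes) = 1 − (1−0.04)·∏(1−qᵢ) over the active causes.
By total probability over both values of easy paper:
  P(high score | strong preparation) = 0.69952×0.55 + 0.981971×0.45
        = 0.384736 + 0.441887 = 0.826623
The terms with easy paper present sum to 0.441887, so
  P(easy paper | high score, strong preparation) = 0.441887 / 0.826623 ≈ 0.535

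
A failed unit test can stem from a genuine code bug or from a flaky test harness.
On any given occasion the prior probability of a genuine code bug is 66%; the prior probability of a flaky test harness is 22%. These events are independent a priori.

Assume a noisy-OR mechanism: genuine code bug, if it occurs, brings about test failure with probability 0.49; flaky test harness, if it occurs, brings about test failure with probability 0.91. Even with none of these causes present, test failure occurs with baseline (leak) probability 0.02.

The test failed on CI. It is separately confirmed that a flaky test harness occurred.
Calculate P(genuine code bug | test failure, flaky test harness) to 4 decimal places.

P(genuine code bug | test failure, flaky test harness) ≈ 0.6703

Under noisy-OR, P(test failure | causes) = 1 − (1−0.02)·∏(1−qᵢ) over the active causes.
By total probability over both values of genuine code bug:
  P(test failure | flaky test harness) = 0.9118·0.34 + 0.955018·0.66
        = 0.310012 + 0.630312 = 0.940324
Keeping only the genuine code bug-present terms gives 0.630312, so
  P(genuine code bug | test failure, flaky test harness) = 0.630312 / 0.940324 ≈ 0.6703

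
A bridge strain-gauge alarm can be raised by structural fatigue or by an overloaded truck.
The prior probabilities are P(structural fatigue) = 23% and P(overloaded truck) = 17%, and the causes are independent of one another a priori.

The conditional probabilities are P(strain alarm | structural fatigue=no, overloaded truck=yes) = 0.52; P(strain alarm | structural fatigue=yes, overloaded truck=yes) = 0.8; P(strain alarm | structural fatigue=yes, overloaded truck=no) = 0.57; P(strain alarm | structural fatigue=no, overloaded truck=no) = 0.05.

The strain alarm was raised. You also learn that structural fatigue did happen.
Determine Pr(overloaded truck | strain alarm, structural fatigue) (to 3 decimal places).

P(strain alarm | structural fatigue) = 0.57·0.83 + 0.8·0.17 = 0.473100 + 0.136000 = 0.609100
Restricting to configurations with overloaded truck present: 0.8·0.17 = 0.136000.
So P(overloaded truck | strain alarm, structural fatigue) = 0.136000/0.609100 ≈ 0.223.

Pr(overloaded truck | strain alarm, structural fatigue) ≈ 0.223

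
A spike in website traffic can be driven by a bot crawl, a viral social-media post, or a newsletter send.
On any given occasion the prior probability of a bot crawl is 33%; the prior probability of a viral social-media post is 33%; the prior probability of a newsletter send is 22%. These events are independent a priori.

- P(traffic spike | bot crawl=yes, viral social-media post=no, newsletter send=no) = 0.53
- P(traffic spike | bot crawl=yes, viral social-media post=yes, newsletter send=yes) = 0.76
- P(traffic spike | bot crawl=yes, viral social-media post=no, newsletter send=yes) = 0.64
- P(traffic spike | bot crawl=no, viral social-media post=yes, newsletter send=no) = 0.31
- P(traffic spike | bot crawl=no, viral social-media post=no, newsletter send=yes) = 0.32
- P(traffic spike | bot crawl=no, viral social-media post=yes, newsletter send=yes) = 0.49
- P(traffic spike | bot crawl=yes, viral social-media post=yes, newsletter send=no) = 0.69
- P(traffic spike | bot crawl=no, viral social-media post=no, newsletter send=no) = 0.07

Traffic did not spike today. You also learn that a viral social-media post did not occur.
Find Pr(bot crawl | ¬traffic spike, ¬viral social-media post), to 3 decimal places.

Pr(bot crawl | ¬traffic spike, ¬viral social-media post) ≈ 0.201

By total probability over the 4 (bot crawl, newsletter send) configurations:
  P(¬traffic spike | ¬viral social-media post) = 0.93*0.67*0.78 + 0.68*0.67*0.22 + 0.47*0.33*0.78 + 0.36*0.33*0.22
        = 0.486018 + 0.100232 + 0.120978 + 0.026136 = 0.733364
The terms with bot crawl present sum to 0.147114, so
  P(bot crawl | ¬traffic spike, ¬viral social-media post) = 0.147114 / 0.733364 ≈ 0.201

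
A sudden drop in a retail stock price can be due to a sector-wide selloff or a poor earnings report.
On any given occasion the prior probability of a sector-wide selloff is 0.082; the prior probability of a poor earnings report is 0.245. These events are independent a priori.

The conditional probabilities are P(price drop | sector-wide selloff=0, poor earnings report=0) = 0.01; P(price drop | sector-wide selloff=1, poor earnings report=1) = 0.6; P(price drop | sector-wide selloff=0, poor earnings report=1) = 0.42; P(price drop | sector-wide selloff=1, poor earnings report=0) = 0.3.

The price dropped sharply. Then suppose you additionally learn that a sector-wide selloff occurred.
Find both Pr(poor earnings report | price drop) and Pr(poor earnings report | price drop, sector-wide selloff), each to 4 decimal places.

For the numerator, keep only poor earnings report=true terms: 0.094462 + 0.012054 = 0.106516
The normalizing constant is 0.01*0.918*0.755 + 0.42*0.918*0.245 + 0.3*0.082*0.755 + 0.6*0.082*0.245 = 0.132020
Posterior = 0.106516 / 0.132020 ≈ 0.8068

With the extra evidence:
P(price drop | sector-wide selloff) = 0.3*0.755 + 0.6*0.245 = 0.226500 + 0.147000 = 0.373500
Of this, 0.147000 comes from 0.6*0.245 (the poor earnings report=true cases).
So P(poor earnings report | price drop, sector-wide selloff) = 0.147000/0.373500 ≈ 0.3936.

Pr(poor earnings report | price drop) ≈ 0.8068; Pr(poor earnings report | price drop, sector-wide selloff) ≈ 0.3936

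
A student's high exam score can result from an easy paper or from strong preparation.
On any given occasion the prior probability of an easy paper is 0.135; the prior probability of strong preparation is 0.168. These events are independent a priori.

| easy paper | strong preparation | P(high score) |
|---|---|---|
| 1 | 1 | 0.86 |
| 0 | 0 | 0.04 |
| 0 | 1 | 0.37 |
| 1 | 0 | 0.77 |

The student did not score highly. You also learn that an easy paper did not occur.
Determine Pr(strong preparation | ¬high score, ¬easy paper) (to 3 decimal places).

Sum P(¬high score|·) weighted by the priors over both values of strong preparation:
  P(¬high score | ¬easy paper) = 0.96×0.832 + 0.63×0.168
        = 0.798720 + 0.105840 = 0.904560
The terms with strong preparation present sum to 0.105840, so
  P(strong preparation | ¬high score, ¬easy paper) = 0.105840 / 0.904560 ≈ 0.117

Pr(strong preparation | ¬high score, ¬easy paper) ≈ 0.117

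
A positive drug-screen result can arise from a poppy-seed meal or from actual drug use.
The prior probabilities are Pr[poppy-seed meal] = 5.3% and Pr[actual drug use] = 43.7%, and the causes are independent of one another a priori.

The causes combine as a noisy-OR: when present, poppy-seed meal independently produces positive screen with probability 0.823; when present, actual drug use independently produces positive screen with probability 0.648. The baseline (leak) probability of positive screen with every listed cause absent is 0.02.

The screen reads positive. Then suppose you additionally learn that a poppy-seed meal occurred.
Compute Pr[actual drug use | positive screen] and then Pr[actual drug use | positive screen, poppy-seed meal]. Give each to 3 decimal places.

Under noisy-OR, P(positive screen | causes) = 1 − (1−0.02)·∏(1−qᵢ) over the active causes.
By total probability over the 4 (poppy-seed meal, actual drug use) configurations:
  P(positive screen) = 0.02*0.947*0.563 + 0.65504*0.947*0.437 + 0.82654*0.053*0.563 + 0.938942*0.053*0.437
        = 0.010663 + 0.271081 + 0.024663 + 0.021747 = 0.328154
Keeping only the actual drug use-present terms gives 0.292828, so
  P(actual drug use | positive screen) = 0.292828 / 0.328154 ≈ 0.892

Now condition on the additional information:
For the numerator, keep only actual drug use=true terms: 0.938942×0.437 = 0.410318
Normalizer over all consistent configurations: 0.82654×0.563 + 0.938942×0.437 = 0.875660
Posterior = 0.410318 / 0.875660 ≈ 0.469
This is intercausal reasoning (explaining away): once poppy-seed meal accounts for the positive screen, actual drug use becomes less likely.

Pr[actual drug use | positive screen] ≈ 0.892; Pr[actual drug use | positive screen, poppy-seed meal] ≈ 0.469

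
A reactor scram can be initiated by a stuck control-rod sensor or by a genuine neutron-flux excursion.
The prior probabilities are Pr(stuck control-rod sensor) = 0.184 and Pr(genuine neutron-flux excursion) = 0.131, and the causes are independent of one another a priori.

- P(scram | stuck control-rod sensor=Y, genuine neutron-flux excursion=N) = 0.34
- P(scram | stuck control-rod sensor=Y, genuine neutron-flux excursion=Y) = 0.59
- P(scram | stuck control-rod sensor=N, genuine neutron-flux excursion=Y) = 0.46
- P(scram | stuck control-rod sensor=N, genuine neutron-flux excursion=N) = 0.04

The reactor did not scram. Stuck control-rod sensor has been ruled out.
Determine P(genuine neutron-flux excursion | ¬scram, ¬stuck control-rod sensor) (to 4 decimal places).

P(¬scram | ¬stuck control-rod sensor) = 0.96×0.869 + 0.54×0.131 = 0.834240 + 0.070740 = 0.904980
Of this, 0.070740 comes from 0.54×0.131 (the genuine neutron-flux excursion=true cases).
Hence the posterior is 0.070740/0.904980 ≈ 0.0782.

P(genuine neutron-flux excursion | ¬scram, ¬stuck control-rod sensor) ≈ 0.0782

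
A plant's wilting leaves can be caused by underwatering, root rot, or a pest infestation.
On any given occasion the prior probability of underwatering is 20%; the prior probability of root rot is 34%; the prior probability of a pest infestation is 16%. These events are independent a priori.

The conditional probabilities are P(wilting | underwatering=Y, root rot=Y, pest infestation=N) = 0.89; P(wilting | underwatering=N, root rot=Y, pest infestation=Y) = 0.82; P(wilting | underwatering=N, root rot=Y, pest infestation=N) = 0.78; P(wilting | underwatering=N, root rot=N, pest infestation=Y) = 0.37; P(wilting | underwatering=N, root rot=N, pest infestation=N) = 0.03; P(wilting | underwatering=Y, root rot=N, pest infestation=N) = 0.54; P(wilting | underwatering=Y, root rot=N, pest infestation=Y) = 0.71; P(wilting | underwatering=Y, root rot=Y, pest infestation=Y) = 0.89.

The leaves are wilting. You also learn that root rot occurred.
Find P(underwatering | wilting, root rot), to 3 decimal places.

P(underwatering | wilting, root rot) ≈ 0.221

Weight on underwatering=true, given the evidence: 0.149520 + 0.028480 = 0.178000
Denominator P(wilting | root rot): 0.78×0.8×0.84 + 0.82×0.8×0.16 + 0.89×0.2×0.84 + 0.89×0.2×0.16 = 0.807120
P(underwatering | wilting, root rot) = 0.178000/0.807120 ≈ 0.221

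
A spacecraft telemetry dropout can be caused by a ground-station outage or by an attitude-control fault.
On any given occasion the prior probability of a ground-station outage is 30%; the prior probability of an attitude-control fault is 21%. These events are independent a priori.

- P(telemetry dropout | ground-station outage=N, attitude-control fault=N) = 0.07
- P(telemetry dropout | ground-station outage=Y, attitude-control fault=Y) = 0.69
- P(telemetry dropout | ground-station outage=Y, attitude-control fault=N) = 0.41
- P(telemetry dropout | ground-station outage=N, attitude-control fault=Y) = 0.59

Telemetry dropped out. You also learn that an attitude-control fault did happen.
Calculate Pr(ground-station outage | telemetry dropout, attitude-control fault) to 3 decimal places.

P(telemetry dropout | attitude-control fault) = 0.59×0.7 + 0.69×0.3 = 0.413000 + 0.207000 = 0.620000
The ground-station outage-present share is 0.69×0.3 = 0.207000.
Hence the posterior is 0.207000/0.620000 ≈ 0.334.

Pr(ground-station outage | telemetry dropout, attitude-control fault) ≈ 0.334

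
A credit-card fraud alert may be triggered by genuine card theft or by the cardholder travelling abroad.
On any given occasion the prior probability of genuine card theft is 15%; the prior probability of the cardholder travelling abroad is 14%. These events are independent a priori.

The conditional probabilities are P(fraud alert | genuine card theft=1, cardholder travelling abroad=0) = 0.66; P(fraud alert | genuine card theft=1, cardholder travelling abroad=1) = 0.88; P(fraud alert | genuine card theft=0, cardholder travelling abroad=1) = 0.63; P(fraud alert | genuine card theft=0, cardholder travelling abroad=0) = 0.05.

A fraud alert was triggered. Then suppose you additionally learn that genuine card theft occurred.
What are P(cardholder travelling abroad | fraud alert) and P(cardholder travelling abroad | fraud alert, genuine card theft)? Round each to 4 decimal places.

P(cardholder travelling abroad | fraud alert) ≈ 0.4344; P(cardholder travelling abroad | fraud alert, genuine card theft) ≈ 0.1783

Numerator (weight on configurations with cardholder travelling abroad): 0.074970 + 0.018480 = 0.093450
Normalizer over all consistent configurations: 0.05·0.85·0.86 + 0.63·0.85·0.14 + 0.66·0.15·0.86 + 0.88·0.15·0.14 = 0.215140
P(cardholder travelling abroad | fraud alert) = 0.093450/0.215140 ≈ 0.4344

Now condition on the additional information:
P(fraud alert | genuine card theft) = 0.66*0.86 + 0.88*0.14 = 0.567600 + 0.123200 = 0.690800
Restricting to configurations with cardholder travelling abroad present: 0.88*0.14 = 0.123200.
P(cardholder travelling abroad | fraud alert, genuine card theft) = 0.123200 / 0.690800 ≈ 0.1783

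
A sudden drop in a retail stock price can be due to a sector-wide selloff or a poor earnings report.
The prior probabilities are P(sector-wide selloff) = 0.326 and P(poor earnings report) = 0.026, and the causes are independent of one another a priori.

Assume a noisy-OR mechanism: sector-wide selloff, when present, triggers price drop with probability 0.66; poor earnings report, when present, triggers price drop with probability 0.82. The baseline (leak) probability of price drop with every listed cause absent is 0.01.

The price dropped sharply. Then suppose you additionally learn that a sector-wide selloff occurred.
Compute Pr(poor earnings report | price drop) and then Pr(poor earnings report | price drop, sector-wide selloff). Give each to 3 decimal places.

Pr(poor earnings report | price drop) ≈ 0.093; Pr(poor earnings report | price drop, sector-wide selloff) ≈ 0.036

Under noisy-OR, P(price drop | causes) = 1 − (1−0.01)·∏(1−qᵢ) over the active causes.
Weight on poor earnings report=true, given the evidence: 0.014401 + 0.007962 = 0.022363
Normalizer over all consistent configurations: 0.01·0.674·0.974 + 0.8218·0.674·0.026 + 0.6634·0.326·0.974 + 0.939412·0.326·0.026 = 0.239573
Posterior = 0.022363 / 0.239573 ≈ 0.093

With the extra evidence:
Sum P(price drop|·) weighted by the priors over both values of poor earnings report:
  P(price drop | sector-wide selloff) = 0.6634×0.974 + 0.939412×0.026
        = 0.646152 + 0.024425 = 0.670577
The terms with poor earnings report present sum to 0.024425, so
  P(poor earnings report | price drop, sector-wide selloff) = 0.024425 / 0.670577 ≈ 0.036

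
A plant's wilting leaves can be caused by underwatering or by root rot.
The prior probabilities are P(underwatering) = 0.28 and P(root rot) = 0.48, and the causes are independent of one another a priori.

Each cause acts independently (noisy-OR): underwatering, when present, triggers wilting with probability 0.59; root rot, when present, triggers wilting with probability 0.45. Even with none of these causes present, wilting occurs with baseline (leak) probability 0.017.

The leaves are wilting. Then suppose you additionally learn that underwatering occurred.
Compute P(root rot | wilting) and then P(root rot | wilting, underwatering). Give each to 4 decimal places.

P(root rot | wilting) ≈ 0.7384; P(root rot | wilting, underwatering) ≈ 0.5462

Under noisy-OR, P(wilting | causes) = 1 − (1−0.017)·∏(1−qᵢ) over the active causes.
P(wilting) = 0.017×0.72×0.52 + 0.45935×0.72×0.48 + 0.59697×0.28×0.52 + 0.778334×0.28×0.48 = 0.006365 + 0.158751 + 0.086919 + 0.104608 = 0.356643
Restricting to configurations with root rot present: 0.158751 + 0.104608 = 0.263359.
Hence the posterior is 0.263359/0.356643 ≈ 0.7384.

Now also conditioning on underwatering=true:
For the numerator, keep only root rot=true terms: 0.778334*0.48 = 0.373600
Denominator P(wilting | underwatering): 0.59697*0.52 + 0.778334*0.48 = 0.684024
P(root rot | wilting, underwatering) = 0.373600/0.684024 ≈ 0.5462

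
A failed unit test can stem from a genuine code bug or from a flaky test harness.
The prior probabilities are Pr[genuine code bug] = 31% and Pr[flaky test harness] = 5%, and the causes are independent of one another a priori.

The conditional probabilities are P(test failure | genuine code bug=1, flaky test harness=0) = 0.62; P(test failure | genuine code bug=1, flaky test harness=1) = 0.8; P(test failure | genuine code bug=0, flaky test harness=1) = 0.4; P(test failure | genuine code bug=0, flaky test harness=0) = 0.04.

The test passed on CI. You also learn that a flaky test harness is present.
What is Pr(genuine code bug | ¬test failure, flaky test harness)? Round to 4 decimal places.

Pr(genuine code bug | ¬test failure, flaky test harness) ≈ 0.1303

By total probability over both values of genuine code bug:
  P(¬test failure | flaky test harness) = 0.6*0.69 + 0.2*0.31
        = 0.414000 + 0.062000 = 0.476000
The terms with genuine code bug present sum to 0.062000, so
  P(genuine code bug | ¬test failure, flaky test harness) = 0.062000 / 0.476000 ≈ 0.1303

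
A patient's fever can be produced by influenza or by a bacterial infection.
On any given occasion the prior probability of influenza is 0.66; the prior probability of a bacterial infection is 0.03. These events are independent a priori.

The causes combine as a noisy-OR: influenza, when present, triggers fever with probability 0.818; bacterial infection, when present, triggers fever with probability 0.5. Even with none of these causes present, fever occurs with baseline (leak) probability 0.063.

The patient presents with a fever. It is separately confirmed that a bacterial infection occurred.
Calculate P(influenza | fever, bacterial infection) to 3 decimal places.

P(influenza | fever, bacterial infection) ≈ 0.770

Under noisy-OR, P(fever | causes) = 1 − (1−0.063)·∏(1−qᵢ) over the active causes.
Weight on influenza=true, given the evidence: 0.914733×0.66 = 0.603724
The normalizing constant is 0.5315×0.34 + 0.914733×0.66 = 0.784434
P(influenza | fever, bacterial infection) = 0.603724/0.784434 ≈ 0.770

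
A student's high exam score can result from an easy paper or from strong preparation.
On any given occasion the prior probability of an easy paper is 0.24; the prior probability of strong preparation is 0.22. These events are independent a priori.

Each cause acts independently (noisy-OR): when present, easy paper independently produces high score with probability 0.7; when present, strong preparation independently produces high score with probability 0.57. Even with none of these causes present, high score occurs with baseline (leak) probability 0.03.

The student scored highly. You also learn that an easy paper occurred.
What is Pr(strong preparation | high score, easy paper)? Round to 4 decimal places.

Pr(strong preparation | high score, easy paper) ≈ 0.2582

Under noisy-OR, P(high score | causes) = 1 − (1−0.03)·∏(1−qᵢ) over the active causes.
By total probability over both values of strong preparation:
  P(high score | easy paper) = 0.709×0.78 + 0.87487×0.22
        = 0.553020 + 0.192471 = 0.745491
Keeping only the strong preparation-present terms gives 0.192471, so
  P(strong preparation | high score, easy paper) = 0.192471 / 0.745491 ≈ 0.2582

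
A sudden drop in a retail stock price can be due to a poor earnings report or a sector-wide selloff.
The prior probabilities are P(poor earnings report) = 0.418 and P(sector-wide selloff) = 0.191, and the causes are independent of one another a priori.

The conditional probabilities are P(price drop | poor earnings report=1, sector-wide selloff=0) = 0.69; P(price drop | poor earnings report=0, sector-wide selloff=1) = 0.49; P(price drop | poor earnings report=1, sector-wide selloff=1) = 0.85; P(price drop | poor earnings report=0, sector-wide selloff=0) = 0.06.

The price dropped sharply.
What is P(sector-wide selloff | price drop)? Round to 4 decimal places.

By total probability over the 4 (poor earnings report, sector-wide selloff) configurations:
  P(price drop) = 0.06·0.582·0.809 + 0.49·0.582·0.191 + 0.69·0.418·0.809 + 0.85·0.418·0.191
        = 0.028250 + 0.054469 + 0.233332 + 0.067862 = 0.383913
Configurations with sector-wide selloff contribute 0.122331, so
  P(sector-wide selloff | price drop) = 0.122331 / 0.383913 ≈ 0.3186

P(sector-wide selloff | price drop) ≈ 0.3186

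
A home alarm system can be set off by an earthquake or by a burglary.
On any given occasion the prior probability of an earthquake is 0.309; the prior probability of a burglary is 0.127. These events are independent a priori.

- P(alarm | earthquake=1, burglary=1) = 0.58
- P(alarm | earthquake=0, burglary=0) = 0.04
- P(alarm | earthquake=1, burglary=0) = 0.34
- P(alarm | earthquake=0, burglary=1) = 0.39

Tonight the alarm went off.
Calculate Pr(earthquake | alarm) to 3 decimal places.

For the numerator, keep only earthquake=true terms: 0.091717 + 0.022761 = 0.114478
Normalizer over all consistent configurations: 0.04·0.691·0.873 + 0.39·0.691·0.127 + 0.34·0.309·0.873 + 0.58·0.309·0.127 = 0.172833
P(earthquake | alarm) = 0.114478/0.172833 ≈ 0.662

Pr(earthquake | alarm) ≈ 0.662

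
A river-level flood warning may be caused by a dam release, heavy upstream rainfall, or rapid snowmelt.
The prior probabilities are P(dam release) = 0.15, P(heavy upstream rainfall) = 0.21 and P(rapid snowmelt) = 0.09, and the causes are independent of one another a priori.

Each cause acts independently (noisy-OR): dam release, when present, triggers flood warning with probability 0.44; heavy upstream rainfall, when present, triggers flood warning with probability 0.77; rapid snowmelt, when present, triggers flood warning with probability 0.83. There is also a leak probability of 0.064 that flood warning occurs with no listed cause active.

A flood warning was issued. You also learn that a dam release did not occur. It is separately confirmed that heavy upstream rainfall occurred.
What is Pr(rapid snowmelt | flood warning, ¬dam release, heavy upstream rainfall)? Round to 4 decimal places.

Under noisy-OR, P(flood warning | causes) = 1 − (1−0.064)·∏(1−qᵢ) over the active causes.
For the numerator, keep only rapid snowmelt=true terms: 0.963402×0.09 = 0.086706
Denominator P(flood warning | ¬dam release, heavy upstream rainfall): 0.78472×0.91 + 0.963402×0.09 = 0.800801
P(rapid snowmelt | flood warning, ¬dam release, heavy upstream rainfall) = 0.086706/0.800801 ≈ 0.1083

Pr(rapid snowmelt | flood warning, ¬dam release, heavy upstream rainfall) ≈ 0.1083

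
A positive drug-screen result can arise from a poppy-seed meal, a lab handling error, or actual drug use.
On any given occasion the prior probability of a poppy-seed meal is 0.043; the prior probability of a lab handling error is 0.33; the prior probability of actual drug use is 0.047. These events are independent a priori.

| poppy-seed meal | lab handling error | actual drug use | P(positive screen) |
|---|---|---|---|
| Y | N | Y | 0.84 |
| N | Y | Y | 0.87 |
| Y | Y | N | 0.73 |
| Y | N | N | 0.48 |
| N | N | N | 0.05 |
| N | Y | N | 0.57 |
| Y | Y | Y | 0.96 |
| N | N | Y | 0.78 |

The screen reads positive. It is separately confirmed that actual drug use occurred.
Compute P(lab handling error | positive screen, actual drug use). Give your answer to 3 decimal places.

P(lab handling error | positive screen, actual drug use) ≈ 0.355

Enumerate the 4 (poppy-seed meal, lab handling error) configurations and weight by the priors:
  P(positive screen | actual drug use) = 0.78*0.957*0.67 + 0.87*0.957*0.33 + 0.84*0.043*0.67 + 0.96*0.043*0.33
        = 0.500128 + 0.274755 + 0.024200 + 0.013622 = 0.812705
The terms with lab handling error present sum to 0.288377, so
  P(lab handling error | positive screen, actual drug use) = 0.288377 / 0.812705 ≈ 0.355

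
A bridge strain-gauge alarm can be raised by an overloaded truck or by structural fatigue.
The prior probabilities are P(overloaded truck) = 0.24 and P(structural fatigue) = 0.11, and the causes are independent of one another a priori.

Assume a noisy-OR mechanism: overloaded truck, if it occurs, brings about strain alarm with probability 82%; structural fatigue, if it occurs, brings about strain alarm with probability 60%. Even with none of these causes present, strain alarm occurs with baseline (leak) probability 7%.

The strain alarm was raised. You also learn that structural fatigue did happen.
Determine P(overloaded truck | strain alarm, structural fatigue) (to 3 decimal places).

Under noisy-OR, P(strain alarm | causes) = 1 − (1−0.07)·∏(1−qᵢ) over the active causes.
Enumerate both values of overloaded truck and weight by the priors:
  P(strain alarm | structural fatigue) = 0.628×0.76 + 0.93304×0.24
        = 0.477280 + 0.223930 = 0.701210
Keeping only the overloaded truck-present terms gives 0.223930, so
  P(overloaded truck | strain alarm, structural fatigue) = 0.223930 / 0.701210 ≈ 0.319

P(overloaded truck | strain alarm, structural fatigue) ≈ 0.319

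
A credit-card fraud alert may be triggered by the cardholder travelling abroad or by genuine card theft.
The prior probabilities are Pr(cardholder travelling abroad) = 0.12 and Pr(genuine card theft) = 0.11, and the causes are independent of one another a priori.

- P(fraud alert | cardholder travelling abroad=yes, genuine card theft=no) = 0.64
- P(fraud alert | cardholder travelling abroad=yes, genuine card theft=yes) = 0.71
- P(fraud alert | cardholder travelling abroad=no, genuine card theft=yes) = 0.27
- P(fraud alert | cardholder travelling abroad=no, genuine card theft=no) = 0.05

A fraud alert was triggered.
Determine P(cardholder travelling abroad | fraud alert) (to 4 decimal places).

Enumerate the 4 (cardholder travelling abroad, genuine card theft) configurations and weight by the priors:
  P(fraud alert) = 0.05×0.88×0.89 + 0.27×0.88×0.11 + 0.64×0.12×0.89 + 0.71×0.12×0.11
        = 0.039160 + 0.026136 + 0.068352 + 0.009372 = 0.143020
The terms with cardholder travelling abroad present sum to 0.077724, so
  P(cardholder travelling abroad | fraud alert) = 0.077724 / 0.143020 ≈ 0.5434

P(cardholder travelling abroad | fraud alert) ≈ 0.5434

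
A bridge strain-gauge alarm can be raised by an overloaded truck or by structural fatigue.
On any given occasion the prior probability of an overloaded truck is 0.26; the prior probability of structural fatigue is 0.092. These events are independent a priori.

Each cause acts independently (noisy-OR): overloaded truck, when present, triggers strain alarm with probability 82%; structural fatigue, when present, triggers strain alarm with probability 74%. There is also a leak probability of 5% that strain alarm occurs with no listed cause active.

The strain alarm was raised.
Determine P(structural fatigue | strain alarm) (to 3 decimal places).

P(structural fatigue | strain alarm) ≈ 0.244

Under noisy-OR, P(strain alarm | causes) = 1 − (1−0.05)·∏(1−qᵢ) over the active causes.
P(strain alarm) = 0.05·0.74·0.908 + 0.753·0.74·0.092 + 0.829·0.26·0.908 + 0.95554·0.26·0.092 = 0.033596 + 0.051264 + 0.195710 + 0.022857 = 0.303427
Restricting to configurations with structural fatigue present: 0.051264 + 0.022857 = 0.074121.
P(structural fatigue | strain alarm) = 0.074121 / 0.303427 ≈ 0.244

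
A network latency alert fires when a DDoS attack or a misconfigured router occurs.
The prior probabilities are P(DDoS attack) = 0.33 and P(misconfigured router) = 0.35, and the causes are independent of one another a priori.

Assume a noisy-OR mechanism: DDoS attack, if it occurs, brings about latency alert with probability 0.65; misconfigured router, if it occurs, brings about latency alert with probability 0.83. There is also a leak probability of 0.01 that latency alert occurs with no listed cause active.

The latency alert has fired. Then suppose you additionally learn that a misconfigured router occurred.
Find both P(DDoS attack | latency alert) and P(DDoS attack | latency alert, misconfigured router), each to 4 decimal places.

Under noisy-OR, P(latency alert | causes) = 1 − (1−0.01)·∏(1−qᵢ) over the active causes.
P(latency alert) = 0.01×0.67×0.65 + 0.8317×0.67×0.35 + 0.6535×0.33×0.65 + 0.941095×0.33×0.35 = 0.004355 + 0.195034 + 0.140176 + 0.108696 = 0.448261
Restricting to configurations with DDoS attack present: 0.140176 + 0.108696 = 0.248872.
P(DDoS attack | latency alert) = 0.248872 / 0.448261 ≈ 0.5552

Now condition on the additional information:
P(latency alert | misconfigured router) = 0.8317×0.67 + 0.941095×0.33 = 0.557239 + 0.310561 = 0.867800
The DDoS attack-present share is 0.941095×0.33 = 0.310561.
P(DDoS attack | latency alert, misconfigured router) = 0.310561 / 0.867800 ≈ 0.3579
— misconfigured router explains away the evidence for DDoS attack.

P(DDoS attack | latency alert) ≈ 0.5552; P(DDoS attack | latency alert, misconfigured router) ≈ 0.3579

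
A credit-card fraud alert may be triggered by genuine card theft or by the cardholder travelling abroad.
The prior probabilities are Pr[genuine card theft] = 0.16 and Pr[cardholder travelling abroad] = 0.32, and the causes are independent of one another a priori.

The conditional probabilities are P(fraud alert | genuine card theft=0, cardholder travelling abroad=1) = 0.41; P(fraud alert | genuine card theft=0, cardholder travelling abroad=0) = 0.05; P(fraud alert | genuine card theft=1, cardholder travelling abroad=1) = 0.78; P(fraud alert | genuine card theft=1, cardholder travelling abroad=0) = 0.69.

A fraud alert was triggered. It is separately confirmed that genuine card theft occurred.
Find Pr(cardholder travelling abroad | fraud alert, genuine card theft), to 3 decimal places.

Pr(cardholder travelling abroad | fraud alert, genuine card theft) ≈ 0.347

By total probability over both values of cardholder travelling abroad:
  P(fraud alert | genuine card theft) = 0.69·0.68 + 0.78·0.32
        = 0.469200 + 0.249600 = 0.718800
The terms with cardholder travelling abroad present sum to 0.249600, so
  P(cardholder travelling abroad | fraud alert, genuine card theft) = 0.249600 / 0.718800 ≈ 0.347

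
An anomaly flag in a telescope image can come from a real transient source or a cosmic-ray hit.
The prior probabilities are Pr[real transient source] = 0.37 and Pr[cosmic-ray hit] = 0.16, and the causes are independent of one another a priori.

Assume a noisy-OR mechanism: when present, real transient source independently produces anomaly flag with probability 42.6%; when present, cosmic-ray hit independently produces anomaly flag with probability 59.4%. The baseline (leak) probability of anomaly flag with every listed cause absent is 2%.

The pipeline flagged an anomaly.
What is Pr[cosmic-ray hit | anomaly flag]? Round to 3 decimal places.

Pr[cosmic-ray hit | anomaly flag] ≈ 0.421

Under noisy-OR, P(anomaly flag | causes) = 1 − (1−0.02)·∏(1−qᵢ) over the active causes.
Enumerate the 4 (real transient source, cosmic-ray hit) configurations and weight by the priors:
  P(anomaly flag) = 0.02·0.63·0.84 + 0.60212·0.63·0.16 + 0.43748·0.37·0.84 + 0.771617·0.37·0.16
        = 0.010584 + 0.060694 + 0.135969 + 0.045680 = 0.252927
Configurations with cosmic-ray hit contribute 0.106374, so
  P(cosmic-ray hit | anomaly flag) = 0.106374 / 0.252927 ≈ 0.421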